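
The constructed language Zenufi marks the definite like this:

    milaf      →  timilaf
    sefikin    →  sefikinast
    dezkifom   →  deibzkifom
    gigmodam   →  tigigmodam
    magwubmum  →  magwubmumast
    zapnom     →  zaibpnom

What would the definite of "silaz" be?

tisilaz

gigmodam and zapnom both end in -m yet inflect differently (tigigmodam, zaibpnom), so the final letter is not what conditions the rule; the last vowel is.
"silaz" has last vowel 'a'. The stems whose last vowel is 'a' (gigmodam → tigigmodam, milaf → timilaf) add the prefix ti-.
So silaz → tisilaz.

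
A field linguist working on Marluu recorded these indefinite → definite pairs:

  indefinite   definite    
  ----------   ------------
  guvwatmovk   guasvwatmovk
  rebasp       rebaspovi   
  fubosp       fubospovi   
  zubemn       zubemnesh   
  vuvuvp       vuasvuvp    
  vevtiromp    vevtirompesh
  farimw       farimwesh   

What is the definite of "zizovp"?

ziaszovp

vevtiromp and vuvuvp both end in -p yet inflect differently (vevtirompesh, vuasvuvp), so the final letter is not what conditions the rule; the second-to-last letter is.
"zizovp" has second-to-last letter 'v'. The stems whose second-to-last letter is 'v' (guvwatmovk → guasvwatmovk, vuvuvp → vuasvuvp) insert -as- after the first vowel.
The other patterns: stems whose second-to-last letter is 'm' add -esh; stems whose second-to-last letter is 's' add -ovi.
So zizovp → ziaszovp.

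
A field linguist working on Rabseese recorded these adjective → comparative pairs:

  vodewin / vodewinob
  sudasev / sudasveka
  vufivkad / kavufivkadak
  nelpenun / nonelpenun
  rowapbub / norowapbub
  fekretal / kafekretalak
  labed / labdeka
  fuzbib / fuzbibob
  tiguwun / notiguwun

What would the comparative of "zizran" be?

kazizranak

vodewin and tiguwun both end in -n yet inflect differently (vodewinob, notiguwun), so the final letter is not what conditions the rule; the last vowel is.
"zizran" has last vowel 'a'. The stems whose last vowel is 'a' (vufivkad → kavufivkadak, fekretal → kafekretalak) add ka- … -ak around the stem.
So zizran → kazizranak.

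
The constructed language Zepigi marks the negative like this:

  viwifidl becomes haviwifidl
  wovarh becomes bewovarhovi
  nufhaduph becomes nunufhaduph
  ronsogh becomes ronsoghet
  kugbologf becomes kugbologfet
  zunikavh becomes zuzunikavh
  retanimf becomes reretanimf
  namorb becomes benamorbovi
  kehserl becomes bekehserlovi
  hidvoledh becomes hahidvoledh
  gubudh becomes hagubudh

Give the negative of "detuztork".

"detuztork" has second-to-last letter 'r'. The stems whose second-to-last letter is 'r' (namorb → benamorbovi, wovarh → bewovarhovi, kehserl → bekehserlovi) add be- … -ovi around the stem.
So detuztork → bedetuztorkovi.

bedetuztorkovi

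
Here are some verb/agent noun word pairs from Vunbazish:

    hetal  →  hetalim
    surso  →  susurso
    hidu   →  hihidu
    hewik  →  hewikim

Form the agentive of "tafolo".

tatafolo

hidu and hetal both begin with h- yet inflect differently (hihidu, hetalim), so the first letter is not what conditions the rule; whether the stem ends in a vowel or a consonant is.
"tafolo" ends in a vowel. The stems ending in a vowel (surso → susurso, hidu → hihidu) repeat the first consonant+vowel as a prefix.
The other pattern: stems ending in a consonant add -im.
So tafolo → tatafolo.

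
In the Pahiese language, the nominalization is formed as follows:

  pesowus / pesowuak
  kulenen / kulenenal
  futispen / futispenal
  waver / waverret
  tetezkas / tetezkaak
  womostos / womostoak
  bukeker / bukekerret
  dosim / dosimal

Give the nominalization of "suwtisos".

suwtisoak

"suwtisos" ends in -s. The stems ending in -s (tetezkas → tetezkaak, womostos → womostoak, pesowus → pesowuak) drop the final letter and add -ak.
So suwtisos → suwtisoak.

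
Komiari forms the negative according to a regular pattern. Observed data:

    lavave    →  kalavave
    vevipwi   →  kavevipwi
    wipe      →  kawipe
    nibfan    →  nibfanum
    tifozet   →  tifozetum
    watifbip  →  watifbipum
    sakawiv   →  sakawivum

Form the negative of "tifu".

katifu

"tifu" ends in a vowel. The stems ending in a vowel (lavave → kalavave, vevipwi → kavevipwi, wipe → kawipe) add the prefix ka-.
The other pattern: stems ending in a consonant add -um.
So tifu → katifu.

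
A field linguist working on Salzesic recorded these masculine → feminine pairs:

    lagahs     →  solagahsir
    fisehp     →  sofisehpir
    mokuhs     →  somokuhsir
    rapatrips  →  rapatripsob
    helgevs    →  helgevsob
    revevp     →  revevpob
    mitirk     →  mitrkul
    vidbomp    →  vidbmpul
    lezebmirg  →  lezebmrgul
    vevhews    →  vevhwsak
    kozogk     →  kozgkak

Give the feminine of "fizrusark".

lagahs and rapatrips both end in -s yet inflect differently (solagahsir, rapatripsob), so the final letter is not what conditions the rule; the second-to-last letter is.
"fizrusark" has second-to-last letter 'r'. The stems whose second-to-last letter is 'r' (mitirk → mitrkul, lezebmirg → lezebmrgul) delete the last vowel and add -ul.
So fizrusark → fizrusrkul.

fizrusrkul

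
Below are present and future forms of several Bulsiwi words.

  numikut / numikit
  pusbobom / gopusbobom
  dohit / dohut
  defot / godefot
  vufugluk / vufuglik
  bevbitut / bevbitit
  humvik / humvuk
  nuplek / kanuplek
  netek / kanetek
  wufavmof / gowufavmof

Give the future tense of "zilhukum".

dohit and defot both end in -t yet inflect differently (dohut, godefot), so the final letter is not what conditions the rule; the last vowel is.
"zilhukum" has last vowel 'u'. The stems whose last vowel is 'u' (bevbitut → bevbitit, numikut → numikit, vufugluk → vufuglik) change the last vowel to 'i'.
The other patterns: stems whose last vowel is 'i' change the last vowel to 'u'; stems whose last vowel is 'o' add the prefix go-; stems whose last vowel is 'e' add the prefix ka-.
So zilhukum → zilhukim.

zilhukim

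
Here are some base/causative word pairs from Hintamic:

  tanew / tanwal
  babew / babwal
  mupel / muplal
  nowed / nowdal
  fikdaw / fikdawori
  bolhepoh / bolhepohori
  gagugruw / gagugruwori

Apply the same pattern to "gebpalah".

gebpalahori

tanew and fikdaw both end in -w yet inflect differently (tanwal, fikdawori), so the final letter is not what conditions the rule; the last vowel is.
"gebpalah" has last vowel 'a'. The one such stem in the data (fikdaw → fikdawori) adds -ori, so the same rule applies.
The other pattern: stems whose last vowel is 'e' delete the last vowel and add -al.
So gebpalah → gebpalahori.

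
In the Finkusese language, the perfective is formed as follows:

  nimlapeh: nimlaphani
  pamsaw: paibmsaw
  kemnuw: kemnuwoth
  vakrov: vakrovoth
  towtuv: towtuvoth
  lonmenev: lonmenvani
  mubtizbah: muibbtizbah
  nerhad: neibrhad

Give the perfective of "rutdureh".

rutdurhani

"rutdureh" has last vowel 'e'. The stems whose last vowel is 'e' (nimlapeh → nimlaphani, lonmenev → lonmenvani) delete the last vowel and add -ani.
So rutdureh → rutdurhani.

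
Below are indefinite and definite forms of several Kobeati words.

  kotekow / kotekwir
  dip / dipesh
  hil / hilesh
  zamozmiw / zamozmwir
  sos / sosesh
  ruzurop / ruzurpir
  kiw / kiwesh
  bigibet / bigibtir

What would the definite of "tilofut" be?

zamozmiw and kiw both end in -w yet inflect differently (zamozmwir, kiwesh), so the final letter is not what conditions the rule; the number of vowels is.
"tilofut" has 3 vowels. The stems with 3 vowels (zamozmiw → zamozmwir, ruzurop → ruzurpir, kotekow → kotekwir) delete the last vowel and add -ir.
The other pattern: stems with 1 vowel add -esh.
So tilofut → tiloftir.

tiloftir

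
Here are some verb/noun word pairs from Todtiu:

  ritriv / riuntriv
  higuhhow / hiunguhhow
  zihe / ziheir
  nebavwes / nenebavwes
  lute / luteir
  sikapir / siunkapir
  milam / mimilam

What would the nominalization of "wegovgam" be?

zihe and nebavwes both have last vowel 'e' yet inflect differently (ziheir, nenebavwes), so the last vowel is not what conditions the rule; the final letter is.
"wegovgam" ends in -m. The one such stem in the data (milam → mimilam) repeats the first consonant+vowel as a prefix (as does nebavwes), so the same rule applies.
So wegovgam → wewegovgam.

wewegovgam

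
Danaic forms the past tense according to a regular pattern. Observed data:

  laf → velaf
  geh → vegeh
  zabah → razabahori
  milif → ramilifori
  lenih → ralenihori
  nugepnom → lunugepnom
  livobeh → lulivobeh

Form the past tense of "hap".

vehap

"hap" has 1 vowel. The stems with 1 vowel (laf → velaf, geh → vegeh) add the prefix ve-.
The other patterns: stems with 2 vowels add ra- … -ori around the stem; stems with 3 vowels add the prefix lu-.
So hap → vehap.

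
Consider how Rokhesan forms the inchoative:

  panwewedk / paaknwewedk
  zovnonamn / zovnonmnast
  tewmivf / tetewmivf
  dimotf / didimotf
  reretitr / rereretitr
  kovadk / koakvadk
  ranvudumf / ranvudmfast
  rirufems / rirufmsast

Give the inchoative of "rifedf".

riakfedf

"rifedf" has second-to-last letter 'd'. The stems whose second-to-last letter is 'd' (panwewedk → paaknwewedk, kovadk → koakvadk) insert -ak- after the first vowel.
So rifedf → riakfedf.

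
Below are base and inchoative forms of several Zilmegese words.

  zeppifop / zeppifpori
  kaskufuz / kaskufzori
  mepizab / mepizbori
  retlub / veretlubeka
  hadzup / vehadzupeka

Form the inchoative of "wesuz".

"wesuz" has 2 vowels. The stems with 2 vowels (retlub → veretlubeka, hadzup → vehadzupeka) add ve- … -eka around the stem.
So wesuz → vewesuzeka.

vewesuzeka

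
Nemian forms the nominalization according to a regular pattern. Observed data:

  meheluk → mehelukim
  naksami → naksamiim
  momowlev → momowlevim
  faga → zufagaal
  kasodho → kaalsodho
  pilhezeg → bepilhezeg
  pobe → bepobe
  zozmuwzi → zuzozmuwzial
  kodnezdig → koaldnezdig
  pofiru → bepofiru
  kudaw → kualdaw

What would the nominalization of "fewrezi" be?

zufewrezial

pilhezeg and kodnezdig both end in -g yet inflect differently (bepilhezeg, koaldnezdig), so the final letter is not what conditions the rule; the first letter is.
"fewrezi" begins with f-. The one such stem in the data (faga → zufagaal) adds zu- … -al around the stem, so the same rule applies.
The other patterns: stems beginning with p- add the prefix be-; stems beginning with m- or n- add -im; stems beginning with k- insert -al- after the first vowel.
So fewrezi → zufewrezial.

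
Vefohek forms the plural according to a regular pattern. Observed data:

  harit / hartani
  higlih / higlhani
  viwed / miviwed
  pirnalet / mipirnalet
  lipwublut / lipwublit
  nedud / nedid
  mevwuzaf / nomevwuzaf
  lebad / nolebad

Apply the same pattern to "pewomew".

mipewomew

"pewomew" has last vowel 'e'. The stems whose last vowel is 'e' (viwed → miviwed, pirnalet → mipirnalet) add the prefix mi-.
So pewomew → mipewomew.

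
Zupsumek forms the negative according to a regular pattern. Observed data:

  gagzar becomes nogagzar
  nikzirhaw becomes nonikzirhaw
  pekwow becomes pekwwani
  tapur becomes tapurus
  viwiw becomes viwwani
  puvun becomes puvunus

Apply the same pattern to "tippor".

tipprani

tapur and gagzar both end in -r yet inflect differently (tapurus, nogagzar), so the final letter is not what conditions the rule; the last vowel is.
"tippor" has last vowel 'o'. The one such stem in the data (pekwow → pekwwani) deletes the last vowel and adds -ani (as does viwiw), so the same rule applies.
The other patterns: stems whose last vowel is 'u' add -us; stems whose last vowel is 'a' add the prefix no-.
So tippor → tipprani.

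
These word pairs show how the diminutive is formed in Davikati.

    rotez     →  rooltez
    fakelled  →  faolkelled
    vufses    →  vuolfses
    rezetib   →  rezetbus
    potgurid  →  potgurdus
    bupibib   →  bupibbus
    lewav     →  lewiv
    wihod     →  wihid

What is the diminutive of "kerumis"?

kerumsus

fakelled and potgurid both end in -d yet inflect differently (faolkelled, potgurdus), so the final letter is not what conditions the rule; the last vowel is.
"kerumis" has last vowel 'i'. The stems whose last vowel is 'i' (rezetib → rezetbus, potgurid → potgurdus, bupibib → bupibbus) delete the last vowel and add -us.
So kerumis → kerumsus.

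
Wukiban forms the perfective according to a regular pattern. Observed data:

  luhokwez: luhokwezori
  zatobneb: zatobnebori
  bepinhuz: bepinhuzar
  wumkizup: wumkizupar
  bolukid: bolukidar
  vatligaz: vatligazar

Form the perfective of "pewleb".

luhokwez and bepinhuz both end in -z yet inflect differently (luhokwezori, bepinhuzar), so the final letter is not what conditions the rule; the last vowel is.
"pewleb" has last vowel 'e'. The stems whose last vowel is 'e' (luhokwez → luhokwezori, zatobneb → zatobnebori) add -ori.
The other pattern: stems whose last vowel is 'a', 'i' or 'u' add -ar.
So pewleb → pewlebori.

pewlebori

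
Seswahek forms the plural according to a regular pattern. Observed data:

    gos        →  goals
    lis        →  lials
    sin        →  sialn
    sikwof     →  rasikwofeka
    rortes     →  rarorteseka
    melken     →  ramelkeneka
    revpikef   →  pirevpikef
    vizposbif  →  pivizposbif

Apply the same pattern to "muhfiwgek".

pimuhfiwgek

gos and rortes both end in -s yet inflect differently (goals, rarorteseka), so the final letter is not what conditions the rule; the number of vowels is.
"muhfiwgek" has 3 vowels. The stems with 3 vowels (revpikef → pirevpikef, vizposbif → pivizposbif) add the prefix pi-.
So muhfiwgek → pimuhfiwgek.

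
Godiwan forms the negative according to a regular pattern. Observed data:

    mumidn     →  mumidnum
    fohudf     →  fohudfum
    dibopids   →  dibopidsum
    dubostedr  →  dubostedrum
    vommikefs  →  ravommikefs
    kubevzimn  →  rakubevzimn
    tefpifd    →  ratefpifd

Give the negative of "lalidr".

lalidrum

dibopids and vommikefs both end in -s yet inflect differently (dibopidsum, ravommikefs), so the final letter is not what conditions the rule; the second-to-last letter is.
"lalidr" has second-to-last letter 'd'. The stems whose second-to-last letter is 'd' (mumidn → mumidnum, fohudf → fohudfum, dibopids → dibopidsum) add -um.
So lalidr → lalidrum.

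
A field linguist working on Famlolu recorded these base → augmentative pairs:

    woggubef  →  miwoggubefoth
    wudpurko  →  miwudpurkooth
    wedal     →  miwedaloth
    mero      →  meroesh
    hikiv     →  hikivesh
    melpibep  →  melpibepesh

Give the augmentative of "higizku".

higizkuesh

wudpurko and mero both end in -o yet inflect differently (miwudpurkooth, meroesh), so the final letter is not what conditions the rule; the first letter is.
"higizku" begins with h-. The one such stem in the data (hikiv → hikivesh) adds -esh, so the same rule applies.
The other pattern: stems beginning with w- add mi- … -oth around the stem.
So higizku → higizkuesh.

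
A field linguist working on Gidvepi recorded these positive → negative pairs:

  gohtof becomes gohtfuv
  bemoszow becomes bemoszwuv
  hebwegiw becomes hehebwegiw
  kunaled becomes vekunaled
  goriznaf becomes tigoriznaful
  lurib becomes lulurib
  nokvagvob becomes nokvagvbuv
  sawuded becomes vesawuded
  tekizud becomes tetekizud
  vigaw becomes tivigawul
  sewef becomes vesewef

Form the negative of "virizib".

vivirizib

goriznaf and sewef both end in -f yet inflect differently (tigoriznaful, vesewef), so the final letter is not what conditions the rule; the last vowel is.
"virizib" has last vowel 'i'. The stems whose last vowel is 'i' (hebwegiw → hehebwegiw, lurib → lulurib) repeat the first consonant+vowel as a prefix.
So virizib → vivirizib.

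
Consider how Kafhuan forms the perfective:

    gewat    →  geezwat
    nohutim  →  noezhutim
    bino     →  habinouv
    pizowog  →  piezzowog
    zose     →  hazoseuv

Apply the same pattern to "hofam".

hoezfam

bino and pizowog both have last vowel 'o' yet inflect differently (habinouv, piezzowog), so the last vowel is not what conditions the rule; whether the stem ends in a vowel or a consonant is.
"hofam" ends in a consonant. The stems ending in a consonant (pizowog → piezzowog, gewat → geezwat, nohutim → noezhutim) insert -ez- after the first vowel.
So hofam → hoezfam.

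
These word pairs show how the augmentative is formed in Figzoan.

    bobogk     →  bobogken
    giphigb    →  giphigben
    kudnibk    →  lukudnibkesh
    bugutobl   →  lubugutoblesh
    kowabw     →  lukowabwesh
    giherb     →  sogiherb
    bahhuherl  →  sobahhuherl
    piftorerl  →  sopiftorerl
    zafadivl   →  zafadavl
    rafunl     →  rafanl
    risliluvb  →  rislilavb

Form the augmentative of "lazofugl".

lazofuglen

"lazofugl" has second-to-last letter 'g'. The stems whose second-to-last letter is 'g' (bobogk → bobogken, giphigb → giphigben) add -en.
So lazofugl → lazofuglen.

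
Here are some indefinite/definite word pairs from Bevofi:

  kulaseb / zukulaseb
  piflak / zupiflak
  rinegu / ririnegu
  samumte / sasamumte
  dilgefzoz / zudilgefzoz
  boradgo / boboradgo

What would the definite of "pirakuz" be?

boradgo and dilgefzoz both have last vowel 'o' yet inflect differently (boboradgo, zudilgefzoz), so the last vowel is not what conditions the rule; whether the stem ends in a vowel or a consonant is.
"pirakuz" ends in a consonant. The stems ending in a consonant (dilgefzoz → zudilgefzoz, piflak → zupiflak, kulaseb → zukulaseb) add the prefix zu-.
So pirakuz → zupirakuz.

zupirakuz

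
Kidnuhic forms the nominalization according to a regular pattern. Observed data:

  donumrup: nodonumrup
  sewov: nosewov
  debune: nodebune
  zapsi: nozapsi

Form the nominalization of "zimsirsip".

Every pair shown (donumrup → nodonumrup, sewov → nosewov, debune → nodebune, …) follows the same rule: add the prefix no-.
So zimsirsip → nozimsirsip.

nozimsirsip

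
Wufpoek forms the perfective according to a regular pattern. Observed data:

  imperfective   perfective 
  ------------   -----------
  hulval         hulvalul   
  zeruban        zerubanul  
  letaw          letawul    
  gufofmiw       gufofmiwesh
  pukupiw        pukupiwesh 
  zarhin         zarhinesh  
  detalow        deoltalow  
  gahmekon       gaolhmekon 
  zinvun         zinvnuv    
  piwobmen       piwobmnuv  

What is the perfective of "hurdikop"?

letaw and gufofmiw both end in -w yet inflect differently (letawul, gufofmiwesh), so the final letter is not what conditions the rule; the last vowel is.
"hurdikop" has last vowel 'o'. The stems whose last vowel is 'o' (detalow → deoltalow, gahmekon → gaolhmekon) insert -ol- after the first vowel.
The other patterns: stems whose last vowel is 'a' add -ul; stems whose last vowel is 'i' add -esh; stems whose last vowel is 'e' or 'u' delete the last vowel and add -uv.
So hurdikop → huolrdikop.

huolrdikop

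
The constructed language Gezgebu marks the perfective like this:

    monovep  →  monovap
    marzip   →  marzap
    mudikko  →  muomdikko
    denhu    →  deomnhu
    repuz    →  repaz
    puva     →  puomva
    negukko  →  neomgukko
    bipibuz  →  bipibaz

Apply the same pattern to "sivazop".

denhu and bipibuz both have last vowel 'u' yet inflect differently (deomnhu, bipibaz), so the last vowel is not what conditions the rule; whether the stem ends in a vowel or a consonant is.
"sivazop" ends in a consonant. The stems ending in a consonant (monovep → monovap, bipibuz → bipibaz, marzip → marzap) change the last vowel to 'a'.
So sivazop → sivazap.

sivazap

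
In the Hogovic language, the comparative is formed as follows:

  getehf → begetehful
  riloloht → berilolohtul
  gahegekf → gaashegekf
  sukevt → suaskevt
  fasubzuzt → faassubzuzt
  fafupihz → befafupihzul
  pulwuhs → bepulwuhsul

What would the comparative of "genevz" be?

geasnevz

getehf and gahegekf both end in -f yet inflect differently (begetehful, gaashegekf), so the final letter is not what conditions the rule; the second-to-last letter is.
"genevz" has second-to-last letter 'v'. The one such stem in the data (sukevt → suaskevt) inserts -as- after the first vowel (as do gahegekf, fasubzuzt), so the same rule applies.
The other pattern: stems whose second-to-last letter is 'h' add be- … -ul around the stem.
So genevz → geasnevz.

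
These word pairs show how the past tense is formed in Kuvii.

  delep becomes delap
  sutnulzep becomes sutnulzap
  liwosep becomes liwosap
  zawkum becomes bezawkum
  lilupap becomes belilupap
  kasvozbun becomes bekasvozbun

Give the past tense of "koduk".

bekoduk

delep and lilupap both end in -p yet inflect differently (delap, belilupap), so the final letter is not what conditions the rule; the last vowel is.
"koduk" has last vowel 'u'. The stems whose last vowel is 'u' (zawkum → bezawkum, kasvozbun → bekasvozbun) add the prefix be-.
The other pattern: stems whose last vowel is 'e' change the last vowel to 'a'.
So koduk → bekoduk.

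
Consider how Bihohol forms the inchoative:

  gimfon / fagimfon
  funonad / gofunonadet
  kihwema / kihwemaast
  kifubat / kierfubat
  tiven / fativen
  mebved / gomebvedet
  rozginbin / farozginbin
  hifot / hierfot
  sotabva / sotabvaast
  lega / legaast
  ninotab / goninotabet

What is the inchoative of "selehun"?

faselehun

ninotab and kifubat both have last vowel 'a' yet inflect differently (goninotabet, kierfubat), so the last vowel is not what conditions the rule; the final letter is.
"selehun" ends in -n. The stems ending in -n (rozginbin → farozginbin, tiven → fativen, gimfon → fagimfon) add the prefix fa-.
So selehun → faselehun.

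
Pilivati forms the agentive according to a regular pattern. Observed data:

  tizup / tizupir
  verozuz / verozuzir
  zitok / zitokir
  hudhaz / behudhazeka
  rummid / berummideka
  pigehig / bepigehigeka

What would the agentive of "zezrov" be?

"zezrov" has last vowel 'o'. The one such stem in the data (zitok → zitokir) adds -ir, so the same rule applies.
The other pattern: stems whose last vowel is 'a' or 'i' add be- … -eka around the stem.
So zezrov → zezrovir.

zezrovir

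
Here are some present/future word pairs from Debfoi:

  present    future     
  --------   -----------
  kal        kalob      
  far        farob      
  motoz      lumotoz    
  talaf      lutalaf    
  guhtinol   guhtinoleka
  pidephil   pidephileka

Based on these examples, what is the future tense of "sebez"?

"sebez" has 2 vowels. The stems with 2 vowels (motoz → lumotoz, talaf → lutalaf) add the prefix lu-.
So sebez → lusebez.

lusebez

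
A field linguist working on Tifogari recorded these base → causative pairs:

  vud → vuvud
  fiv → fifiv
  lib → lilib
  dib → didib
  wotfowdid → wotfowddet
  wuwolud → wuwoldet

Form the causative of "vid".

vud and wuwolud both end in -d yet inflect differently (vuvud, wuwoldet), so the final letter is not what conditions the rule; the number of vowels is.
"vid" has 1 vowel. The stems with 1 vowel (fiv → fifiv, dib → didib, vud → vuvud) repeat the first consonant+vowel as a prefix.
The other pattern: stems with 3 vowels delete the last vowel and add -et.
So vid → vivid.

vivid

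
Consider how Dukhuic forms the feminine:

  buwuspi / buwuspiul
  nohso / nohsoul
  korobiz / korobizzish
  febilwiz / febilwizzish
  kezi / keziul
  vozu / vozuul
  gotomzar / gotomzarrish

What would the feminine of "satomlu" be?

buwuspi and febilwiz both have last vowel 'i' yet inflect differently (buwuspiul, febilwizzish), so the last vowel is not what conditions the rule; whether the stem ends in a vowel or a consonant is.
"satomlu" ends in a vowel. The stems ending in a vowel (vozu → vozuul, buwuspi → buwuspiul, kezi → keziul) add -ul.
The other pattern: stems ending in a consonant double the final consonant and add -ish.
So satomlu → satomluul.

satomluul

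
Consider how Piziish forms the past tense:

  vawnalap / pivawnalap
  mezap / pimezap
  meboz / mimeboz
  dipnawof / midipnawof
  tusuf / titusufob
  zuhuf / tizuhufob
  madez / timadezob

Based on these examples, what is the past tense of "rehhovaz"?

"rehhovaz" has last vowel 'a'. The stems whose last vowel is 'a' (vawnalap → pivawnalap, mezap → pimezap) add the prefix pi-.
The other patterns: stems whose last vowel is 'o' add the prefix mi-; stems whose last vowel is 'e' or 'u' add ti- … -ob around the stem.
So rehhovaz → pirehhovaz.

pirehhovaz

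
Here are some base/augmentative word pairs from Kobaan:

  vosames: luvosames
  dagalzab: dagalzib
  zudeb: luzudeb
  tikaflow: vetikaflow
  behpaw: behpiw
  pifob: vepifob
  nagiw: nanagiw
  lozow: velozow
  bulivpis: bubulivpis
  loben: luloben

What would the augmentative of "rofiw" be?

zudeb and pifob both end in -b yet inflect differently (luzudeb, vepifob), so the final letter is not what conditions the rule; the last vowel is.
"rofiw" has last vowel 'i'. The stems whose last vowel is 'i' (bulivpis → bubulivpis, nagiw → nanagiw) repeat the first consonant+vowel as a prefix.
The other patterns: stems whose last vowel is 'e' add the prefix lu-; stems whose last vowel is 'o' add the prefix ve-; stems whose last vowel is 'a' change the last vowel to 'i'.
So rofiw → rorofiw.

rorofiw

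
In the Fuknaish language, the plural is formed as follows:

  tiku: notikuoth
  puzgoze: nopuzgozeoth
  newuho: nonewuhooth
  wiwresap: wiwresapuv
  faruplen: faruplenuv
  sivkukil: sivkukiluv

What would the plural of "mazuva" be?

puzgoze and faruplen both have last vowel 'e' yet inflect differently (nopuzgozeoth, faruplenuv), so the last vowel is not what conditions the rule; whether the stem ends in a vowel or a consonant is.
"mazuva" ends in a vowel. The stems ending in a vowel (tiku → notikuoth, puzgoze → nopuzgozeoth, newuho → nonewuhooth) add no- … -oth around the stem.
The other pattern: stems ending in a consonant add -uv.
So mazuva → nomazuvaoth.

nomazuvaoth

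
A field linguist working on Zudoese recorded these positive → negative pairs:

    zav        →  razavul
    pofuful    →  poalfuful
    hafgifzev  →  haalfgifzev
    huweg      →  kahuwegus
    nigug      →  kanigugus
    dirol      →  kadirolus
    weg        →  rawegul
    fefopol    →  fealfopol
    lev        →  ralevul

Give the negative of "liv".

ralivul

"liv" has 1 vowel. The stems with 1 vowel (weg → rawegul, zav → razavul, lev → ralevul) add ra- … -ul around the stem.
The other patterns: stems with 2 vowels add ka- … -us around the stem; stems with 3 vowels insert -al- after the first vowel.
So liv → ralivul.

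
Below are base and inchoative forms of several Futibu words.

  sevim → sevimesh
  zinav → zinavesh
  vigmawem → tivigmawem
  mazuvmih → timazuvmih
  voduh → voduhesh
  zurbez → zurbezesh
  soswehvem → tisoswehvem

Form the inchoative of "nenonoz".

soswehvem and sevim both end in -m yet inflect differently (tisoswehvem, sevimesh), so the final letter is not what conditions the rule; the number of vowels is.
"nenonoz" has 3 vowels. The stems with 3 vowels (soswehvem → tisoswehvem, vigmawem → tivigmawem, mazuvmih → timazuvmih) add the prefix ti-.
The other pattern: stems with 2 vowels add -esh.
So nenonoz → tinenonoz.

tinenonoz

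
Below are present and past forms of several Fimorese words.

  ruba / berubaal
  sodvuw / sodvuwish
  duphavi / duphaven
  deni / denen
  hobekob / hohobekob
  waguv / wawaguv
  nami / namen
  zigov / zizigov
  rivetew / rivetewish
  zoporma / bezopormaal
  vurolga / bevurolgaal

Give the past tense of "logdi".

sodvuw and waguv both have last vowel 'u' yet inflect differently (sodvuwish, wawaguv), so the last vowel is not what conditions the rule; the final letter is.
"logdi" ends in -i. The stems ending in -i (deni → denen, nami → namen, duphavi → duphaven) drop the final letter and add -en.
The other patterns: stems ending in -a add be- … -al around the stem; stems ending in -w add -ish; stems ending in -b or -v repeat the first consonant+vowel as a prefix.
So logdi → logden.

logden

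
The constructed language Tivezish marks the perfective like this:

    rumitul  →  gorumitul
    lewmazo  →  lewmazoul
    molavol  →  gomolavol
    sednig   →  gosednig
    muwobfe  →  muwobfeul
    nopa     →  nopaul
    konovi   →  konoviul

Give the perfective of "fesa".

lewmazo and molavol both have last vowel 'o' yet inflect differently (lewmazoul, gomolavol), so the last vowel is not what conditions the rule; whether the stem ends in a vowel or a consonant is.
"fesa" ends in a vowel. The stems ending in a vowel (muwobfe → muwobfeul, lewmazo → lewmazoul, nopa → nopaul) add -ul.
So fesa → fesaul.

fesaul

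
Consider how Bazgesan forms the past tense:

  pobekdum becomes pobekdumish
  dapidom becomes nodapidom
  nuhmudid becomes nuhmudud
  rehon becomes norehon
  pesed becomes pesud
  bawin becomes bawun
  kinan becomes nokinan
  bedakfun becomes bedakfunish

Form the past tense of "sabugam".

"sabugam" has last vowel 'a'. The one such stem in the data (kinan → nokinan) adds the prefix no-, so the same rule applies.
The other patterns: stems whose last vowel is 'u' add -ish; stems whose last vowel is 'e' or 'i' change the last vowel to 'u'.
So sabugam → nosabugam.

nosabugam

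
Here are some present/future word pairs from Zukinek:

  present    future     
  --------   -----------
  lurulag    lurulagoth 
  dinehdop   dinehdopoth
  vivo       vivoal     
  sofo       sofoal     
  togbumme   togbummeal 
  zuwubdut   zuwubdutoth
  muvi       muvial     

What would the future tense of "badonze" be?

vivo and dinehdop both have last vowel 'o' yet inflect differently (vivoal, dinehdopoth), so the last vowel is not what conditions the rule; whether the stem ends in a vowel or a consonant is.
"badonze" ends in a vowel. The stems ending in a vowel (vivo → vivoal, togbumme → togbummeal, sofo → sofoal) add -al.
So badonze → badonzeal.

badonzeal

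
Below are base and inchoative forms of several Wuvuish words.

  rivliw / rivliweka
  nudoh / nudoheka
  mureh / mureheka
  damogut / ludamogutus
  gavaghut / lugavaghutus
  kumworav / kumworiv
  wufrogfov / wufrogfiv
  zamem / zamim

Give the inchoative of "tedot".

lutedotus

nudoh and wufrogfov both have last vowel 'o' yet inflect differently (nudoheka, wufrogfiv), so the last vowel is not what conditions the rule; the final letter is.
"tedot" ends in -t. The stems ending in -t (damogut → ludamogutus, gavaghut → lugavaghutus) add lu- … -us around the stem.
The other patterns: stems ending in -h or -w add -eka; stems ending in -m or -v change the last vowel to 'i'.
So tedot → lutedotus.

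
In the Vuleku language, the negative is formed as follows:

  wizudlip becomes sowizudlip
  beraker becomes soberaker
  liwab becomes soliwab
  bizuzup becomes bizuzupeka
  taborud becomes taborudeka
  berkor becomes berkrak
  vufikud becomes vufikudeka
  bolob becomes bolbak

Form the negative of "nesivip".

sonesivip

bolob and liwab both end in -b yet inflect differently (bolbak, soliwab), so the final letter is not what conditions the rule; the last vowel is.
"nesivip" has last vowel 'i'. The one such stem in the data (wizudlip → sowizudlip) adds the prefix so-, so the same rule applies.
So nesivip → sonesivip.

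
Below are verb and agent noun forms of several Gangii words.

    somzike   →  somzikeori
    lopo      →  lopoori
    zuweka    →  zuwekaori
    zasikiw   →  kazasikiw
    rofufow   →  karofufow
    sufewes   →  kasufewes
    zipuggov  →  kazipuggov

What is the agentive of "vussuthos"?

somzike and sufewes both have last vowel 'e' yet inflect differently (somzikeori, kasufewes), so the last vowel is not what conditions the rule; whether the stem ends in a vowel or a consonant is.
"vussuthos" ends in a consonant. The stems ending in a consonant (sufewes → kasufewes, rofufow → karofufow, zipuggov → kazipuggov) add the prefix ka-.
The other pattern: stems ending in a vowel add -ori.
So vussuthos → kavussuthos.

kavussuthos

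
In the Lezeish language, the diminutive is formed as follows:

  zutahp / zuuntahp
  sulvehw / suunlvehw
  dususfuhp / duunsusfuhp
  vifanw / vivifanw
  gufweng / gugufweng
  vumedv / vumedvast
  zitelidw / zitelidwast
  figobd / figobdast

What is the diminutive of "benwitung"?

bebenwitung

sulvehw and vifanw both end in -w yet inflect differently (suunlvehw, vivifanw), so the final letter is not what conditions the rule; the second-to-last letter is.
"benwitung" has second-to-last letter 'n'. The stems whose second-to-last letter is 'n' (vifanw → vivifanw, gufweng → gugufweng) repeat the first consonant+vowel as a prefix.
So benwitung → bebenwitung.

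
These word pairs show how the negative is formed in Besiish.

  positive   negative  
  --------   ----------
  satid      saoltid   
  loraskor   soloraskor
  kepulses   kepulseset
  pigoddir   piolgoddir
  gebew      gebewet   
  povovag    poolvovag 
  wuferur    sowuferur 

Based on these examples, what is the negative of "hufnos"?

"hufnos" has last vowel 'o'. The one such stem in the data (loraskor → soloraskor) adds the prefix so-, so the same rule applies.
The other patterns: stems whose last vowel is 'a' or 'i' insert -ol- after the first vowel; stems whose last vowel is 'e' add -et.
So hufnos → sohufnos.

sohufnos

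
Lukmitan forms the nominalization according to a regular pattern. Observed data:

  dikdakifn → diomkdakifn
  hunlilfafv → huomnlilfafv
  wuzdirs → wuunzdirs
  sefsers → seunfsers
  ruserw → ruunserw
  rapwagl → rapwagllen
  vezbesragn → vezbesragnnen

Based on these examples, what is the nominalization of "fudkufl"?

dikdakifn and vezbesragn both end in -n yet inflect differently (diomkdakifn, vezbesragnnen), so the final letter is not what conditions the rule; the second-to-last letter is.
"fudkufl" has second-to-last letter 'f'. The stems whose second-to-last letter is 'f' (dikdakifn → diomkdakifn, hunlilfafv → huomnlilfafv) insert -om- after the first vowel.
The other patterns: stems whose second-to-last letter is 'r' insert -un- after the first vowel; stems whose second-to-last letter is 'g' double the final consonant and add -en.
So fudkufl → fuomdkufl.

fuomdkufl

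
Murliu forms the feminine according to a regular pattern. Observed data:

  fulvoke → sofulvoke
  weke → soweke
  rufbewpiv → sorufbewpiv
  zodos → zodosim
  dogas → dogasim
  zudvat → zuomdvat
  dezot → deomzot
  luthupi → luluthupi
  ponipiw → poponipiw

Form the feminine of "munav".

dogas and zudvat both have last vowel 'a' yet inflect differently (dogasim, zuomdvat), so the last vowel is not what conditions the rule; the final letter is.
"munav" ends in -v. The one such stem in the data (rufbewpiv → sorufbewpiv) adds the prefix so-, so the same rule applies.
So munav → somunav.

somunav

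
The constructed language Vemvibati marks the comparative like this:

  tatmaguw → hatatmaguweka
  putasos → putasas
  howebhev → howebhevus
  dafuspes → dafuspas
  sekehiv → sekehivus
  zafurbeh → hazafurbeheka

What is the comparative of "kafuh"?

howebhev and dafuspes both have last vowel 'e' yet inflect differently (howebhevus, dafuspas), so the last vowel is not what conditions the rule; the final letter is.
"kafuh" ends in -h. The one such stem in the data (zafurbeh → hazafurbeheka) adds ha- … -eka around the stem, so the same rule applies.
The other patterns: stems ending in -v add -us; stems ending in -s change the last vowel to 'a'.
So kafuh → hakafuheka.

hakafuheka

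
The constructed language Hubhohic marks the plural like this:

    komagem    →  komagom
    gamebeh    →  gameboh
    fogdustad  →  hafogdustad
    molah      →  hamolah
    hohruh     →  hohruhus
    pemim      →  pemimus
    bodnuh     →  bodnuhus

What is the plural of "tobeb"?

gamebeh and molah both end in -h yet inflect differently (gameboh, hamolah), so the final letter is not what conditions the rule; the last vowel is.
"tobeb" has last vowel 'e'. The stems whose last vowel is 'e' (komagem → komagom, gamebeh → gameboh) change the last vowel to 'o'.
The other patterns: stems whose last vowel is 'a' add the prefix ha-; stems whose last vowel is 'i' or 'u' add -us.
So tobeb → tobob.

tobob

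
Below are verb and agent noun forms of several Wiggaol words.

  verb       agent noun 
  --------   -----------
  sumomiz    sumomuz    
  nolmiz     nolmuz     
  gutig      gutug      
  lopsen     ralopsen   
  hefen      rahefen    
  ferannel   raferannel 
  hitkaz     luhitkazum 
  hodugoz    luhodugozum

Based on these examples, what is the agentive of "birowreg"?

rabirowreg

sumomiz and hitkaz both end in -z yet inflect differently (sumomuz, luhitkazum), so the final letter is not what conditions the rule; the last vowel is.
"birowreg" has last vowel 'e'. The stems whose last vowel is 'e' (lopsen → ralopsen, hefen → rahefen, ferannel → raferannel) add the prefix ra-.
So birowreg → rabirowreg.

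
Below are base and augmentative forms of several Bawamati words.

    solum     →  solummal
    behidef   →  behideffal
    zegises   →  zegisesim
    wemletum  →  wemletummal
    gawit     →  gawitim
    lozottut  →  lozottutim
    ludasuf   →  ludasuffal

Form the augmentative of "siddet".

wemletum and lozottut both have last vowel 'u' yet inflect differently (wemletummal, lozottutim), so the last vowel is not what conditions the rule; the final letter is.
"siddet" ends in -t. The stems ending in -t (lozottut → lozottutim, gawit → gawitim) add -im.
So siddet → siddetim.

siddetim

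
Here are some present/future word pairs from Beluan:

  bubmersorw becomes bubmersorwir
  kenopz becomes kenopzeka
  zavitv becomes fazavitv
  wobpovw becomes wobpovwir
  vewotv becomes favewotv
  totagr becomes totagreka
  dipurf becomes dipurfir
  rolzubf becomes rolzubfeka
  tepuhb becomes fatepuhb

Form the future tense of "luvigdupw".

luvigdupweka

dipurf and rolzubf both end in -f yet inflect differently (dipurfir, rolzubfeka), so the final letter is not what conditions the rule; the second-to-last letter is.
"luvigdupw" has second-to-last letter 'p'. The one such stem in the data (kenopz → kenopzeka) adds -eka, so the same rule applies.
The other patterns: stems whose second-to-last letter is 'r' or 'v' add -ir; stems whose second-to-last letter is 'h' or 't' add the prefix fa-.
So luvigdupw → luvigdupweka.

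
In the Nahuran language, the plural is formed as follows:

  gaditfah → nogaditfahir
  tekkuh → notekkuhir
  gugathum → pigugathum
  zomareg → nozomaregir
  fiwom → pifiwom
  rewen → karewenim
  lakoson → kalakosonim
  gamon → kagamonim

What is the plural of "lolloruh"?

tekkuh and gugathum both have last vowel 'u' yet inflect differently (notekkuhir, pigugathum), so the last vowel is not what conditions the rule; the final letter is.
"lolloruh" ends in -h. The stems ending in -h (tekkuh → notekkuhir, gaditfah → nogaditfahir) add no- … -ir around the stem.
The other patterns: stems ending in -m add the prefix pi-; stems ending in -n add ka- … -im around the stem.
So lolloruh → nololloruhir.

nololloruhir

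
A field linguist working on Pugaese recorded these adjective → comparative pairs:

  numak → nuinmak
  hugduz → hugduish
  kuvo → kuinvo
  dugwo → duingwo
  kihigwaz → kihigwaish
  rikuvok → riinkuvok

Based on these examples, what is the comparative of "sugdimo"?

suingdimo

kihigwaz and numak both have last vowel 'a' yet inflect differently (kihigwaish, nuinmak), so the last vowel is not what conditions the rule; the final letter is.
"sugdimo" ends in -o. The stems ending in -o (kuvo → kuinvo, dugwo → duingwo) insert -in- after the first vowel.
So sugdimo → suingdimo.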